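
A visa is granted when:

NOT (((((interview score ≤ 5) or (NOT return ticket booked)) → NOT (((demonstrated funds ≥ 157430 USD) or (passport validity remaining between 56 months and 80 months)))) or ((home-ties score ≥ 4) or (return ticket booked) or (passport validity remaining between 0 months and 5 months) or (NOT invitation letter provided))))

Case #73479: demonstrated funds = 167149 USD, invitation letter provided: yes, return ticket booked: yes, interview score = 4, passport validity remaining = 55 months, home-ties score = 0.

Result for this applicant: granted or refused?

Refused

Atomic conditions:
  interview score ≤ 5: 4 ≤ 5 is true
  NOT return ticket booked: yes → false
  demonstrated funds ≥ 157430 USD: 167149 ≥ 157430 is true
  passport validity remaining between 56 months and 80 months: 55 in [56, 80] is false
  home-ties score ≥ 4: 0 ≥ 4 is false
  return ticket booked: yes → true
  passport validity remaining between 0 months and 5 months: 55 in [0, 5] is false
  NOT invitation letter provided: yes → false
Combine:
[1.1.1] true OR false = true
[1.1.2.1] true OR false = true
[1.1.2] NOT true = false
[1.1] true → false = false
[1.2] false OR true OR false OR false = true
[1] false OR true = true
[root] NOT true = false
Overall: false → refused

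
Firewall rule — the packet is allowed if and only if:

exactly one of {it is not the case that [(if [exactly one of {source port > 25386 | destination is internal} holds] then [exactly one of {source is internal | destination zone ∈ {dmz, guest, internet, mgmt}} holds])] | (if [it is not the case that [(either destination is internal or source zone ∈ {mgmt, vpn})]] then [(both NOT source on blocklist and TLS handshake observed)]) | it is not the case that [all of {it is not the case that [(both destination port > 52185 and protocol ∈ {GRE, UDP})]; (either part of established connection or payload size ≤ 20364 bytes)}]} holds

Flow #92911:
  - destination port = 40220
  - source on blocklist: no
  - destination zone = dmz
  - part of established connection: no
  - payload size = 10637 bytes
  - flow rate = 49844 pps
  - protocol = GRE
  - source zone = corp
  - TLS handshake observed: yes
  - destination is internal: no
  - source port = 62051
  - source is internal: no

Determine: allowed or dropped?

Atomic conditions:
  source port > 25386: 62051 > 25386 is true
  destination is internal: no → false
  source is internal: no → false
  destination zone ∈ {dmz, guest, internet, mgmt}: dmz is in the set → true
  source zone ∈ {mgmt, vpn}: corp is not in the set → false
  NOT source on blocklist: no → true
  TLS handshake observed: yes → true
  destination port > 52185: 40220 > 52185 is false
  protocol ∈ {GRE, UDP}: GRE is in the set → true
  part of established connection: no → false
  payload size ≤ 20364 bytes: 10637 ≤ 20364 is true
Combine:
[1.1.1] exactly-one(true, false) = true
[1.1.2] exactly-one(false, true) = true
[1.1] true → true = true
[1] NOT true = false
[2.1.1] false OR false = false
[2.1] NOT false = true
[2.2] true AND true = true
[2] true → true = true
[3.1.1.1] false AND true = false
[3.1.1] NOT false = true
[3.1.2] false OR true = true
[3.1] true AND true = true
[3] NOT true = false
[root] exactly-one(false, true, false) = true
Overall: true → allowed

Allowed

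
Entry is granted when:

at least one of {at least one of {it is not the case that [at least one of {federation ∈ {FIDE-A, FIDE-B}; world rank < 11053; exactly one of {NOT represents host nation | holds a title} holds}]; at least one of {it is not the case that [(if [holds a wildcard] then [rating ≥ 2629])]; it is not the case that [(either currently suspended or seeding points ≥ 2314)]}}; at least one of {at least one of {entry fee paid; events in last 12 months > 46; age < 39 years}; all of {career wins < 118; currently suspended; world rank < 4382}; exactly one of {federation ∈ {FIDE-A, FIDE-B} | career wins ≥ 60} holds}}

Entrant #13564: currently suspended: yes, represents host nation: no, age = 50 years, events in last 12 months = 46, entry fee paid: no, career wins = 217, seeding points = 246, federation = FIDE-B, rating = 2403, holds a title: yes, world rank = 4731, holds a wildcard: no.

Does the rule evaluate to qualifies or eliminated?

Atomic conditions:
  federation ∈ {FIDE-A, FIDE-B}: FIDE-B is in the set → true
  world rank < 11053: 4731 < 11053 is true
  NOT represents host nation: no → true
  holds a title: yes → true
  holds a wildcard: no → false
  rating ≥ 2629: 2403 ≥ 2629 is false
  currently suspended: yes → true
  seeding points ≥ 2314: 246 ≥ 2314 is false
  entry fee paid: no → false
  events in last 12 months > 46: 46 > 46 is false
  age < 39 years: 50 < 39 is false
  career wins < 118: 217 < 118 is false
  world rank < 4382: 4731 < 4382 is false
  career wins ≥ 60: 217 ≥ 60 is true
Combine:
[1.1.1.3] exactly-one(true, true) = false
[1.1.1] true OR true OR false = true
[1.1] NOT true = false
[1.2.1.1] false → false (antecedent false ⇒ implication holds) = true
[1.2.1] NOT true = false
[1.2.2.1] true OR false = true
[1.2.2] NOT true = false
[1.2] false OR false = false
[1] false OR false = false
[2.1] false OR false OR false = false
[2.2] false AND true AND false = false
[2.3] exactly-one(true, true) = false
[2] false OR false OR false = false
[root] false OR false = false
Overall: false → eliminated

Eliminated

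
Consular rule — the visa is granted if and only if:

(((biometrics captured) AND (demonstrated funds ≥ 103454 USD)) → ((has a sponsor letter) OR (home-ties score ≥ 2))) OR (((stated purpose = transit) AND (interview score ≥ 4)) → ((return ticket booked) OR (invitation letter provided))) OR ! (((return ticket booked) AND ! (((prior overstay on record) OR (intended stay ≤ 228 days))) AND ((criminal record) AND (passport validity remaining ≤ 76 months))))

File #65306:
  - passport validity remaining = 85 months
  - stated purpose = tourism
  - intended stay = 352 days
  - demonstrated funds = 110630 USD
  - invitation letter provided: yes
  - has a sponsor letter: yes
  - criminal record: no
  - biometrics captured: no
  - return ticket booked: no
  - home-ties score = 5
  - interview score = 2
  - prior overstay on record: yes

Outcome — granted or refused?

Atomic conditions:
  biometrics captured: no → false
  demonstrated funds ≥ 103454 USD: 110630 ≥ 103454 is true
  has a sponsor letter: yes → true
  home-ties score ≥ 2: 5 ≥ 2 is true
  stated purpose = transit: tourism == transit is false
  interview score ≥ 4: 2 ≥ 4 is false
  return ticket booked: no → false
  invitation letter provided: yes → true
  prior overstay on record: yes → true
  intended stay ≤ 228 days: 352 ≤ 228 is false
  criminal record: no → false
  passport validity remaining ≤ 76 months: 85 ≤ 76 is false
Combine:
[1.1] false AND true = false
[1.2] true OR true = true
[1] false → true (antecedent false ⇒ implication holds) = true
[2.1] false AND false = false
[2.2] false OR true = true
[2] false → true (antecedent false ⇒ implication holds) = true
[3.1.2.1] true OR false = true
[3.1.2] NOT true = false
[3.1.3] false AND false = false
[3.1] false AND false AND false = false
[3] NOT false = true
[root] true OR true OR true = true
Overall: true → granted

Granted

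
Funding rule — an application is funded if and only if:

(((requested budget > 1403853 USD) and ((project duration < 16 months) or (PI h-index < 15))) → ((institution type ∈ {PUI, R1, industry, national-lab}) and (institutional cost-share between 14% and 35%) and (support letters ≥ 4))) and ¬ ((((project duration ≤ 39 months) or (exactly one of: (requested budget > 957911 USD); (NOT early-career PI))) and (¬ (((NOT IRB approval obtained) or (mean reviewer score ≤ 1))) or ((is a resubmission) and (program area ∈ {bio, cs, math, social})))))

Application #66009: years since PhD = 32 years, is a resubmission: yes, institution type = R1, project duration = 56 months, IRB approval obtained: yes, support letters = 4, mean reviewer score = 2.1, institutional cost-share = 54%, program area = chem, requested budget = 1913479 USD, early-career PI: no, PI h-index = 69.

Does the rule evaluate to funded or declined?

Funded

Atomic conditions:
  requested budget > 1403853 USD: 1913479 > 1403853 is true
  project duration < 16 months: 56 < 16 is false
  PI h-index < 15: 69 < 15 is false
  institution type ∈ {PUI, R1, industry, national-lab}: R1 is in the set → true
  institutional cost-share between 14% and 35%: 54 in [14, 35] is false
  support letters ≥ 4: 4 ≥ 4 is true
  project duration ≤ 39 months: 56 ≤ 39 is false
  requested budget > 957911 USD: 1913479 > 957911 is true
  NOT early-career PI: no → true
  NOT IRB approval obtained: yes → false
  mean reviewer score ≤ 1: 2.1 ≤ 1 is false
  is a resubmission: yes → true
  program area ∈ {bio, cs, math, social}: chem is not in the set → false
Combine:
[1.1.2] false OR false = false
[1.1] true AND false = false
[1.2] true AND false AND true = false
[1] false → false (antecedent false ⇒ implication holds) = true
[2.1.1.2] exactly-one(true, true) = false
[2.1.1] false OR false = false
[2.1.2.1.1] false OR false = false
[2.1.2.1] NOT false = true
[2.1.2.2] true AND false = false
[2.1.2] true OR false = true
[2.1] false AND true = false
[2] NOT false = true
[root] true AND true = true
Overall: true → funded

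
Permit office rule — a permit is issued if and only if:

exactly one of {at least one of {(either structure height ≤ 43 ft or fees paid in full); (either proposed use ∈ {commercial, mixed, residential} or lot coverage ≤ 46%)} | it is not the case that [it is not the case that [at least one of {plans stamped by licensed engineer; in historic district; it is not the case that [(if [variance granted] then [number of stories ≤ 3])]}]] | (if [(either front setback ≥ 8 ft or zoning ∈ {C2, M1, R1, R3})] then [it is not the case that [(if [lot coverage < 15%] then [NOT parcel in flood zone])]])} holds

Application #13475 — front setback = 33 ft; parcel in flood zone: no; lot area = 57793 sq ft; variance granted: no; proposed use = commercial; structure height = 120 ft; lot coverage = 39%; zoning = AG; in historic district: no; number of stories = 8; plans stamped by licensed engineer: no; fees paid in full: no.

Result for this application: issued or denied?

Issued

Atomic conditions:
  structure height ≤ 43 ft: 120 ≤ 43 is false
  fees paid in full: no → false
  proposed use ∈ {commercial, mixed, residential}: commercial is in the set → true
  lot coverage ≤ 46%: 39 ≤ 46 is true
  plans stamped by licensed engineer: no → false
  in historic district: no → false
  variance granted: no → false
  number of stories ≤ 3: 8 ≤ 3 is false
  front setback ≥ 8 ft: 33 ≥ 8 is true
  zoning ∈ {C2, M1, R1, R3}: AG is not in the set → false
  lot coverage < 15%: 39 < 15 is false
  NOT parcel in flood zone: no → true
Combine:
[1.1] false OR false = false
[1.2] true OR true = true
[1] false OR true = true
[2.1.1.3.1] false → false (antecedent false ⇒ implication holds) = true
[2.1.1.3] NOT true = false
[2.1.1] false OR false OR false = false
[2.1] NOT false = true
[2] NOT true = false
[3.1] true OR false = true
[3.2.1] false → true (antecedent false ⇒ implication holds) = true
[3.2] NOT true = false
[3] true → false = false
[root] exactly-one(true, false, false) = true
Overall: true → issued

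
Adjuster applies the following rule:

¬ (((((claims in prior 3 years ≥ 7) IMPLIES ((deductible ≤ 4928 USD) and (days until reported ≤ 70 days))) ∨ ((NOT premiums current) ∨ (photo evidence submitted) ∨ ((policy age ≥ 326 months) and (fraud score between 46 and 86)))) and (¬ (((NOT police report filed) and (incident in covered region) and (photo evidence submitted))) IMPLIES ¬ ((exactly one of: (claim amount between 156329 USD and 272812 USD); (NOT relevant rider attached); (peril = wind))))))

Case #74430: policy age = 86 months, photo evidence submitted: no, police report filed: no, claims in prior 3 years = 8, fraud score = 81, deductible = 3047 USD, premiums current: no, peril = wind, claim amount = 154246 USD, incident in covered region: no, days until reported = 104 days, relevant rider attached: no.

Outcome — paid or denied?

Atomic conditions:
  claims in prior 3 years ≥ 7: 8 ≥ 7 is true
  deductible ≤ 4928 USD: 3047 ≤ 4928 is true
  days until reported ≤ 70 days: 104 ≤ 70 is false
  NOT premiums current: no → true
  photo evidence submitted: no → false
  policy age ≥ 326 months: 86 ≥ 326 is false
  fraud score between 46 and 86: 81 in [46, 86] is true
  NOT police report filed: no → true
  incident in covered region: no → false
  claim amount between 156329 USD and 272812 USD: 154246 in [156329, 272812] is false
  NOT relevant rider attached: no → true
  peril = wind: wind == wind is true
Combine:
[1.1.1.2] true AND false = false
[1.1.1] true → false = false
[1.1.2.3] false AND true = false
[1.1.2] true OR false OR false = true
[1.1] false OR true = true
[1.2.1.1] true AND false AND false = false
[1.2.1] NOT false = true
[1.2.2.1] exactly-one(false, true, true) = false
[1.2.2] NOT false = true
[1.2] true → true = true
[1] true AND true = true
[root] NOT true = false
Overall: false → denied

Denied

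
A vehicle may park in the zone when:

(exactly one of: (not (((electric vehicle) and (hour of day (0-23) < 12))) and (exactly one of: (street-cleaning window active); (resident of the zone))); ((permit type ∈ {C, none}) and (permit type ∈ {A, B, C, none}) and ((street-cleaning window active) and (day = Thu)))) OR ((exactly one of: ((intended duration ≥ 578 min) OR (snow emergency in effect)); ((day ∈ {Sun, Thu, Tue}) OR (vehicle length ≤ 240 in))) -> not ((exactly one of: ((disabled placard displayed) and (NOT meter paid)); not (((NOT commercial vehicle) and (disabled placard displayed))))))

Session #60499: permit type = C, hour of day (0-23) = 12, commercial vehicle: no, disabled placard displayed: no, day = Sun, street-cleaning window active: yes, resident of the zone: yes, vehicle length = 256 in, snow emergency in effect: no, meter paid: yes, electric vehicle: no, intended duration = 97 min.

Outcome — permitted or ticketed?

Ticketed

Atomic conditions:
  electric vehicle: no → false
  hour of day (0-23) < 12: 12 < 12 is false
  street-cleaning window active: yes → true
  resident of the zone: yes → true
  permit type ∈ {C, none}: C is in the set → true
  permit type ∈ {A, B, C, none}: C is in the set → true
  day = Thu: Sun == Thu is false
  intended duration ≥ 578 min: 97 ≥ 578 is false
  snow emergency in effect: no → false
  day ∈ {Sun, Thu, Tue}: Sun is in the set → true
  vehicle length ≤ 240 in: 256 ≤ 240 is false
  disabled placard displayed: no → false
  NOT meter paid: yes → false
  NOT commercial vehicle: no → true
Combine:
[1.1.1.1] false AND false = false
[1.1.1] NOT false = true
[1.1.2] exactly-one(true, true) = false
[1.1] true AND false = false
[1.2.3] true AND false = false
[1.2] true AND true AND false = false
[1] exactly-one(false, false) = false
[2.1.1] false OR false = false
[2.1.2] true OR false = true
[2.1] exactly-one(false, true) = true
[2.2.1.1] false AND false = false
[2.2.1.2.1] true AND false = false
[2.2.1.2] NOT false = true
[2.2.1] exactly-one(false, true) = true
[2.2] NOT true = false
[2] true → false = false
[root] false OR false = false
Overall: false → ticketed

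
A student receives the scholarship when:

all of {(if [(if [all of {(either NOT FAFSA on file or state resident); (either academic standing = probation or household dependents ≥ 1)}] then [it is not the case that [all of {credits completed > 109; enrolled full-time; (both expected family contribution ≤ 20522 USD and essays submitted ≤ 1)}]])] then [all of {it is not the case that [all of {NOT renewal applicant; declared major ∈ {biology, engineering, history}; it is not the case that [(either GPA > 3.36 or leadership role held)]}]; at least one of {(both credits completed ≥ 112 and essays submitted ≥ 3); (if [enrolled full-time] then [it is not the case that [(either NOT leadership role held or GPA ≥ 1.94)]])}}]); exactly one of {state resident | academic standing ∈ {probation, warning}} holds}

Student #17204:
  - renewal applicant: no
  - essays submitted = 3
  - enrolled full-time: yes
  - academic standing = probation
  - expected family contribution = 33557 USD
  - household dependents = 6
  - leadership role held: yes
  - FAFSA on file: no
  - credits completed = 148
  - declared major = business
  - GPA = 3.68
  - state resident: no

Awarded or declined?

Atomic conditions:
  NOT FAFSA on file: no → true
  state resident: no → false
  academic standing = probation: probation == probation is true
  household dependents ≥ 1: 6 ≥ 1 is true
  credits completed > 109: 148 > 109 is true
  enrolled full-time: yes → true
  expected family contribution ≤ 20522 USD: 33557 ≤ 20522 is false
  essays submitted ≤ 1: 3 ≤ 1 is false
  NOT renewal applicant: no → true
  declared major ∈ {biology, engineering, history}: business is not in the set → false
  GPA > 3.36: 3.68 > 3.36 is true
  leadership role held: yes → true
  credits completed ≥ 112: 148 ≥ 112 is true
  essays submitted ≥ 3: 3 ≥ 3 is true
  NOT leadership role held: yes → false
  GPA ≥ 1.94: 3.68 ≥ 1.94 is true
  academic standing ∈ {probation, warning}: probation is in the set → true
Combine:
[1.1.1.1] true OR false = true
[1.1.1.2] true OR true = true
[1.1.1] true AND true = true
[1.1.2.1.3] false AND false = false
[1.1.2.1] true AND true AND false = false
[1.1.2] NOT false = true
[1.1] true → true = true
[1.2.1.1.3.1] true OR true = true
[1.2.1.1.3] NOT true = false
[1.2.1.1] true AND false AND false = false
[1.2.1] NOT false = true
[1.2.2.1] true AND true = true
[1.2.2.2.2.1] false OR true = true
[1.2.2.2.2] NOT true = false
[1.2.2.2] true → false = false
[1.2.2] true OR false = true
[1.2] true AND true = true
[1] true → true = true
[2] exactly-one(false, true) = true
[root] true AND true = true
Overall: true → awarded

Awarded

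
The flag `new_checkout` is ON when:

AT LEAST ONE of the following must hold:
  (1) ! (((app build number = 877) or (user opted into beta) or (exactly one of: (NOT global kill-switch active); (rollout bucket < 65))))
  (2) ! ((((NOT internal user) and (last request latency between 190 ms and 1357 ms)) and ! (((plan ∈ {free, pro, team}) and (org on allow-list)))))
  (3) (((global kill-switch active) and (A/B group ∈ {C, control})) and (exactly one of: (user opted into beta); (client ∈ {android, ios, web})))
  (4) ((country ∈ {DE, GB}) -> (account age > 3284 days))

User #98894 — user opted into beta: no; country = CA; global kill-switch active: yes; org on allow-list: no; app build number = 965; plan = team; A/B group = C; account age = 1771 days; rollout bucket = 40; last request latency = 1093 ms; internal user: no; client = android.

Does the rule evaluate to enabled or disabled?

Atomic conditions:
  app build number = 877: 965 == 877 is false
  user opted into beta: no → false
  NOT global kill-switch active: yes → false
  rollout bucket < 65: 40 < 65 is true
  NOT internal user: no → true
  last request latency between 190 ms and 1357 ms: 1093 in [190, 1357] is true
  plan ∈ {free, pro, team}: team is in the set → true
  org on allow-list: no → false
  global kill-switch active: yes → true
  A/B group ∈ {C, control}: C is in the set → true
  client ∈ {android, ios, web}: android is in the set → true
  country ∈ {DE, GB}: CA is not in the set → false
  account age > 3284 days: 1771 > 3284 is false
Combine:
[1.1.3] exactly-one(false, true) = true
[1.1] false OR false OR true = true
[1] NOT true = false
[2.1.1] true AND true = true
[2.1.2.1] true AND false = false
[2.1.2] NOT false = true
[2.1] true AND true = true
[2] NOT true = false
[3.1] true AND true = true
[3.2] exactly-one(false, true) = true
[3] true AND true = true
[4] false → false (antecedent false ⇒ implication holds) = true
[root] false OR false OR true OR true = true
Overall: true → enabled

Enabled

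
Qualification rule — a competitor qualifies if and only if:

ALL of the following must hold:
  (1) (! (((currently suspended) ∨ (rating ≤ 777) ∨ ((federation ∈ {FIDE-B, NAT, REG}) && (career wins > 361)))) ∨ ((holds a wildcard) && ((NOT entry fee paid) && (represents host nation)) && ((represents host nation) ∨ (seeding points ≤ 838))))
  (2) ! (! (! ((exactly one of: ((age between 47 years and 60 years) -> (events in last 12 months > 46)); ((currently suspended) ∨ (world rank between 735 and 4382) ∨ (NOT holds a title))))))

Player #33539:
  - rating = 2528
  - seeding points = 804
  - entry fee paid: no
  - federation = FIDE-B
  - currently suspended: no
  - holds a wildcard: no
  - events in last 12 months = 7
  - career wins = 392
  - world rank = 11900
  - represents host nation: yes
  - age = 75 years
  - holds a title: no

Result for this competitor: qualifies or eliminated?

Eliminated

Atomic conditions:
  currently suspended: no → false
  rating ≤ 777: 2528 ≤ 777 is false
  federation ∈ {FIDE-B, NAT, REG}: FIDE-B is in the set → true
  career wins > 361: 392 > 361 is true
  holds a wildcard: no → false
  NOT entry fee paid: no → true
  represents host nation: yes → true
  seeding points ≤ 838: 804 ≤ 838 is true
  age between 47 years and 60 years: 75 in [47, 60] is false
  events in last 12 months > 46: 7 > 46 is false
  world rank between 735 and 4382: 11900 in [735, 4382] is false
  NOT holds a title: no → true
Combine:
[1.1.1.3] true AND true = true
[1.1.1] false OR false OR true = true
[1.1] NOT true = false
[1.2.2] true AND true = true
[1.2.3] true OR true = true
[1.2] false AND true AND true = false
[1] false OR false = false
[2.1.1.1.1] false → false (antecedent false ⇒ implication holds) = true
[2.1.1.1.2] false OR false OR true = true
[2.1.1.1] exactly-one(true, true) = false
[2.1.1] NOT false = true
[2.1] NOT true = false
[2] NOT false = true
[root] false AND true = false
Overall: false → eliminated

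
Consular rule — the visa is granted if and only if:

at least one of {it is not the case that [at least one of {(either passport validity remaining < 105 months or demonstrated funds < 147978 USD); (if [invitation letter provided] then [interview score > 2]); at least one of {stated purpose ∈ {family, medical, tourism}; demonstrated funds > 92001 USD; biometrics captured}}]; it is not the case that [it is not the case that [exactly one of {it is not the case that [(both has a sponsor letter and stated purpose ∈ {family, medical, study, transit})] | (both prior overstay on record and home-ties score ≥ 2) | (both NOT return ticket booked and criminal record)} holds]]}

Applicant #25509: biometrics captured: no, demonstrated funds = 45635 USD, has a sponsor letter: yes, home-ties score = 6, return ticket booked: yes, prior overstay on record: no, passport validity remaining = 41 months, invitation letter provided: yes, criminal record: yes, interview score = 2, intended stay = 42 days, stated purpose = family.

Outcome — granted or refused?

Atomic conditions:
  passport validity remaining < 105 months: 41 < 105 is true
  demonstrated funds < 147978 USD: 45635 < 147978 is true
  invitation letter provided: yes → true
  interview score > 2: 2 > 2 is false
  stated purpose ∈ {family, medical, tourism}: family is in the set → true
  demonstrated funds > 92001 USD: 45635 > 92001 is false
  biometrics captured: no → false
  has a sponsor letter: yes → true
  stated purpose ∈ {family, medical, study, transit}: family is in the set → true
  prior overstay on record: no → false
  home-ties score ≥ 2: 6 ≥ 2 is true
  NOT return ticket booked: yes → false
  criminal record: yes → true
Combine:
[1.1.1] true OR true = true
[1.1.2] true → false = false
[1.1.3] true OR false OR false = true
[1.1] true OR false OR true = true
[1] NOT true = false
[2.1.1.1.1] true AND true = true
[2.1.1.1] NOT true = false
[2.1.1.2] false AND true = false
[2.1.1.3] false AND true = false
[2.1.1] exactly-one(false, false, false) = false
[2.1] NOT false = true
[2] NOT true = false
[root] false OR false = false
Overall: false → refused

Refused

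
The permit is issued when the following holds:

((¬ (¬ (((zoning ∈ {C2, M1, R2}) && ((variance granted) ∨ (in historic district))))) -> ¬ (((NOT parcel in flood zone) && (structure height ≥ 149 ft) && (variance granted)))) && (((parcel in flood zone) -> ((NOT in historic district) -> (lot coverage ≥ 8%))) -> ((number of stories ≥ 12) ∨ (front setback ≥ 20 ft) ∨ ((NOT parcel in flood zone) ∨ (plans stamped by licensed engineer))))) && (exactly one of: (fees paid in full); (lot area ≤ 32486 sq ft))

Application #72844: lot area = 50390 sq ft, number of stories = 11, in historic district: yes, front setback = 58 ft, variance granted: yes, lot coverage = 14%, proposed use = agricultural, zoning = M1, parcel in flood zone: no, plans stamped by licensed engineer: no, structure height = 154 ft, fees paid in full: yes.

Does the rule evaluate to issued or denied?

Denied

Atomic conditions:
  zoning ∈ {C2, M1, R2}: M1 is in the set → true
  variance granted: yes → true
  in historic district: yes → true
  NOT parcel in flood zone: no → true
  structure height ≥ 149 ft: 154 ≥ 149 is true
  parcel in flood zone: no → false
  NOT in historic district: yes → false
  lot coverage ≥ 8%: 14 ≥ 8 is true
  number of stories ≥ 12: 11 ≥ 12 is false
  front setback ≥ 20 ft: 58 ≥ 20 is true
  plans stamped by licensed engineer: no → false
  fees paid in full: yes → true
  lot area ≤ 32486 sq ft: 50390 ≤ 32486 is false
Combine:
[1.1.1.1.1.2] true OR true = true
[1.1.1.1.1] true AND true = true
[1.1.1.1] NOT true = false
[1.1.1] NOT false = true
[1.1.2.1] true AND true AND true = true
[1.1.2] NOT true = false
[1.1] true → false = false
[1.2.1.2] false → true (antecedent false ⇒ implication holds) = true
[1.2.1] false → true (antecedent false ⇒ implication holds) = true
[1.2.2.3] true OR false = true
[1.2.2] false OR true OR true = true
[1.2] true → true = true
[1] false AND true = false
[2] exactly-one(true, false) = true
[root] false AND true = false
Overall: false → denied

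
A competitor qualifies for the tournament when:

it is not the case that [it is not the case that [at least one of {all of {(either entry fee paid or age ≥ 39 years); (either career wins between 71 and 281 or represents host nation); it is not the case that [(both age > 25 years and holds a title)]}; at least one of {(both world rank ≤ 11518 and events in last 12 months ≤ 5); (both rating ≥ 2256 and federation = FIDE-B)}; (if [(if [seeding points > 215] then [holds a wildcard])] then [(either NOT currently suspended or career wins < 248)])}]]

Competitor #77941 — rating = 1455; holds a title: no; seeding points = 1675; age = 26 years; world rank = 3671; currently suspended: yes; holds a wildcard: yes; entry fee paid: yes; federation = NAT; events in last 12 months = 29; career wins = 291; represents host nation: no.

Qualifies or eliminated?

Eliminated

Atomic conditions:
  entry fee paid: yes → true
  age ≥ 39 years: 26 ≥ 39 is false
  career wins between 71 and 281: 291 in [71, 281] is false
  represents host nation: no → false
  age > 25 years: 26 > 25 is true
  holds a title: no → false
  world rank ≤ 11518: 3671 ≤ 11518 is true
  events in last 12 months ≤ 5: 29 ≤ 5 is false
  rating ≥ 2256: 1455 ≥ 2256 is false
  federation = FIDE-B: NAT == FIDE-B is false
  seeding points > 215: 1675 > 215 is true
  holds a wildcard: yes → true
  NOT currently suspended: yes → false
  career wins < 248: 291 < 248 is false
Combine:
[1.1.1.1] true OR false = true
[1.1.1.2] false OR false = false
[1.1.1.3.1] true AND false = false
[1.1.1.3] NOT false = true
[1.1.1] true AND false AND true = false
[1.1.2.1] true AND false = false
[1.1.2.2] false AND false = false
[1.1.2] false OR false = false
[1.1.3.1] true → true = true
[1.1.3.2] false OR false = false
[1.1.3] true → false = false
[1.1] false OR false OR false = false
[1] NOT false = true
[root] NOT true = false
Overall: false → eliminated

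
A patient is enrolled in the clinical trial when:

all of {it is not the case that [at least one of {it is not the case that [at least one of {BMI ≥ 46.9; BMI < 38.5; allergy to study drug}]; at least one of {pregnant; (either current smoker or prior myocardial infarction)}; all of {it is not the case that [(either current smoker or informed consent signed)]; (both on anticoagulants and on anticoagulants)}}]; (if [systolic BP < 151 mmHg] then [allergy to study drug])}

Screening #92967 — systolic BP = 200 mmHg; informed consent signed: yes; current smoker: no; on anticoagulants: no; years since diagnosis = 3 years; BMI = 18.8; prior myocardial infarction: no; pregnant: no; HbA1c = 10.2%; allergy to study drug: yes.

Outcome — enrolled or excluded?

Atomic conditions:
  BMI ≥ 46.9: 18.8 ≥ 46.9 is false
  BMI < 38.5: 18.8 < 38.5 is true
  allergy to study drug: yes → true
  pregnant: no → false
  current smoker: no → false
  prior myocardial infarction: no → false
  informed consent signed: yes → true
  on anticoagulants: no → false
  systolic BP < 151 mmHg: 200 < 151 is false
Combine:
[1.1.1.1] false OR true OR true = true
[1.1.1] NOT true = false
[1.1.2.2] false OR false = false
[1.1.2] false OR false = false
[1.1.3.1.1] false OR true = true
[1.1.3.1] NOT true = false
[1.1.3.2] false AND false = false
[1.1.3] false AND false = false
[1.1] false OR false OR false = false
[1] NOT false = true
[2] false → true (antecedent false ⇒ implication holds) = true
[root] true AND true = true
Overall: true → enrolled

Enrolled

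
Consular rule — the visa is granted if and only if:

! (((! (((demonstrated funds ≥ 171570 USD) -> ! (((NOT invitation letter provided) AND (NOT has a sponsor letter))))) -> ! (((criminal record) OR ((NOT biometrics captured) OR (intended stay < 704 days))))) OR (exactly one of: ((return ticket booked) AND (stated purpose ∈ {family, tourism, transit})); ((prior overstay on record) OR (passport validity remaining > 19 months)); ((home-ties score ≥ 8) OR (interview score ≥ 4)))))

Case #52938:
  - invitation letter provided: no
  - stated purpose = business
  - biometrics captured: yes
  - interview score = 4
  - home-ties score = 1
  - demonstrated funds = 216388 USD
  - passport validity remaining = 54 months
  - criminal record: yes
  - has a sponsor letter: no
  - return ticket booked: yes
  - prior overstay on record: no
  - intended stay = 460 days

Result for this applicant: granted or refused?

Granted

Atomic conditions:
  demonstrated funds ≥ 171570 USD: 216388 ≥ 171570 is true
  NOT invitation letter provided: no → true
  NOT has a sponsor letter: no → true
  criminal record: yes → true
  NOT biometrics captured: yes → false
  intended stay < 704 days: 460 < 704 is true
  return ticket booked: yes → true
  stated purpose ∈ {family, tourism, transit}: business is not in the set → false
  prior overstay on record: no → false
  passport validity remaining > 19 months: 54 > 19 is true
  home-ties score ≥ 8: 1 ≥ 8 is false
  interview score ≥ 4: 4 ≥ 4 is true
Combine:
[1.1.1.1.2.1] true AND true = true
[1.1.1.1.2] NOT true = false
[1.1.1.1] true → false = false
[1.1.1] NOT false = true
[1.1.2.1.2] false OR true = true
[1.1.2.1] true OR true = true
[1.1.2] NOT true = false
[1.1] true → false = false
[1.2.1] true AND false = false
[1.2.2] false OR true = true
[1.2.3] false OR true = true
[1.2] exactly-one(false, true, true) = false
[1] false OR false = false
[root] NOT false = true
Overall: true → granted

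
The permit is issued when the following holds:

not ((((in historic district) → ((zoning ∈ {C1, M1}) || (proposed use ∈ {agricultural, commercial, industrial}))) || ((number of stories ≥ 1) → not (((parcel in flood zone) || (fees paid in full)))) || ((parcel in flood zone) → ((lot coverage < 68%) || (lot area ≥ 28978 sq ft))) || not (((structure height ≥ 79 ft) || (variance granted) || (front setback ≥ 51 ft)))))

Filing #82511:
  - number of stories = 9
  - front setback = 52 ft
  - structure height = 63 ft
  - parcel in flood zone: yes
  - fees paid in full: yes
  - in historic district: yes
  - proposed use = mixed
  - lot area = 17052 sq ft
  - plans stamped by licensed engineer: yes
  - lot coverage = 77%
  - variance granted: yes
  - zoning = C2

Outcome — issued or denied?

Issued

Atomic conditions:
  in historic district: yes → true
  zoning ∈ {C1, M1}: C2 is not in the set → false
  proposed use ∈ {agricultural, commercial, industrial}: mixed is not in the set → false
  number of stories ≥ 1: 9 ≥ 1 is true
  parcel in flood zone: yes → true
  fees paid in full: yes → true
  lot coverage < 68%: 77 < 68 is false
  lot area ≥ 28978 sq ft: 17052 ≥ 28978 is false
  structure height ≥ 79 ft: 63 ≥ 79 is false
  variance granted: yes → true
  front setback ≥ 51 ft: 52 ≥ 51 is true
Combine:
[1.1.2] false OR false = false
[1.1] true → false = false
[1.2.2.1] true OR true = true
[1.2.2] NOT true = false
[1.2] true → false = false
[1.3.2] false OR false = false
[1.3] true → false = false
[1.4.1] false OR true OR true = true
[1.4] NOT true = false
[1] false OR false OR false OR false = false
[root] NOT false = true
Overall: true → issued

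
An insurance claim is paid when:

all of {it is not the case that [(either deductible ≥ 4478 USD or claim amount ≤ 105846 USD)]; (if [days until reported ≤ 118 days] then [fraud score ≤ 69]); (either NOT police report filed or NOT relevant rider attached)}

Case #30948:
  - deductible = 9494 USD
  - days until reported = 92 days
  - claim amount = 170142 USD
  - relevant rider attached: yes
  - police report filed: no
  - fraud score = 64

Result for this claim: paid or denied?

Atomic conditions:
  deductible ≥ 4478 USD: 9494 ≥ 4478 is true
  claim amount ≤ 105846 USD: 170142 ≤ 105846 is false
  days until reported ≤ 118 days: 92 ≤ 118 is true
  fraud score ≤ 69: 64 ≤ 69 is true
  NOT police report filed: no → true
  NOT relevant rider attached: yes → false
Combine:
[1.1] true OR false = true
[1] NOT true = false
[2] true → true = true
[3] true OR false = true
[root] false AND true AND true = false
Overall: false → denied

Denied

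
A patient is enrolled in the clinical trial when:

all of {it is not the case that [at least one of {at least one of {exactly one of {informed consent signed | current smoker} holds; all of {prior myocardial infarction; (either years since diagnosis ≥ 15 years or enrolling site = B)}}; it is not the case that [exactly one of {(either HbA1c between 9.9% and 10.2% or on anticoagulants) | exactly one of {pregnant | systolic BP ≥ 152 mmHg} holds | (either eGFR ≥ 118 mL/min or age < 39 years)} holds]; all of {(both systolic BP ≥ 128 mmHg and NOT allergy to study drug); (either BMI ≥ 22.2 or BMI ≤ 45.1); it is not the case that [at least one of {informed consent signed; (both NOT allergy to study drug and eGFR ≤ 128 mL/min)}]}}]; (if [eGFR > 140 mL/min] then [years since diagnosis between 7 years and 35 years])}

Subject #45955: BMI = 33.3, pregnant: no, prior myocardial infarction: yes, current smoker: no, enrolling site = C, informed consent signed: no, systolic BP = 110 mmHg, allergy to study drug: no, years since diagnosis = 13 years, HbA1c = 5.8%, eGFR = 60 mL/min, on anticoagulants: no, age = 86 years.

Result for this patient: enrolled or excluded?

Atomic conditions:
  informed consent signed: no → false
  current smoker: no → false
  prior myocardial infarction: yes → true
  years since diagnosis ≥ 15 years: 13 ≥ 15 is false
  enrolling site = B: C == B is false
  HbA1c between 9.9% and 10.2%: 5.8 in [9.9, 10.2] is false
  on anticoagulants: no → false
  pregnant: no → false
  systolic BP ≥ 152 mmHg: 110 ≥ 152 is false
  eGFR ≥ 118 mL/min: 60 ≥ 118 is false
  age < 39 years: 86 < 39 is false
  systolic BP ≥ 128 mmHg: 110 ≥ 128 is false
  NOT allergy to study drug: no → true
  BMI ≥ 22.2: 33.3 ≥ 22.2 is true
  BMI ≤ 45.1: 33.3 ≤ 45.1 is true
  eGFR ≤ 128 mL/min: 60 ≤ 128 is true
  eGFR > 140 mL/min: 60 > 140 is false
  years since diagnosis between 7 years and 35 years: 13 in [7, 35] is true
Combine:
[1.1.1.1] exactly-one(false, false) = false
[1.1.1.2.2] false OR false = false
[1.1.1.2] true AND false = false
[1.1.1] false OR false = false
[1.1.2.1.1] false OR false = false
[1.1.2.1.2] exactly-one(false, false) = false
[1.1.2.1.3] false OR false = false
[1.1.2.1] exactly-one(false, false, false) = false
[1.1.2] NOT false = true
[1.1.3.1] false AND true = false
[1.1.3.2] true OR true = true
[1.1.3.3.1.2] true AND true = true
[1.1.3.3.1] false OR true = true
[1.1.3.3] NOT true = false
[1.1.3] false AND true AND false = false
[1.1] false OR true OR false = true
[1] NOT true = false
[2] false → true (antecedent false ⇒ implication holds) = true
[root] false AND true = false
Overall: false → excluded

Excluded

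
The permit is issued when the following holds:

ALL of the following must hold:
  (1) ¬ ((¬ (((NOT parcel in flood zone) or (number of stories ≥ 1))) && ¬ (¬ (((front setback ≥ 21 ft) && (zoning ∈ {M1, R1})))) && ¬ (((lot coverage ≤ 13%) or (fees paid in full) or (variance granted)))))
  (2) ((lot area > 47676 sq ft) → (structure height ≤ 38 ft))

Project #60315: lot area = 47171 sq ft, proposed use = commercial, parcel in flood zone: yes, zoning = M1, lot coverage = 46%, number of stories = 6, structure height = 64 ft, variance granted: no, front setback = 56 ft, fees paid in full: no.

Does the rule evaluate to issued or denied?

Issued

Atomic conditions:
  NOT parcel in flood zone: yes → false
  number of stories ≥ 1: 6 ≥ 1 is true
  front setback ≥ 21 ft: 56 ≥ 21 is true
  zoning ∈ {M1, R1}: M1 is in the set → true
  lot coverage ≤ 13%: 46 ≤ 13 is false
  fees paid in full: no → false
  variance granted: no → false
  lot area > 47676 sq ft: 47171 > 47676 is false
  structure height ≤ 38 ft: 64 ≤ 38 is false
Combine:
[1.1.1.1] false OR true = true
[1.1.1] NOT true = false
[1.1.2.1.1] true AND true = true
[1.1.2.1] NOT true = false
[1.1.2] NOT false = true
[1.1.3.1] false OR false OR false = false
[1.1.3] NOT false = true
[1.1] false AND true AND true = false
[1] NOT false = true
[2] false → false (antecedent false ⇒ implication holds) = true
[root] true AND true = true
Overall: true → issued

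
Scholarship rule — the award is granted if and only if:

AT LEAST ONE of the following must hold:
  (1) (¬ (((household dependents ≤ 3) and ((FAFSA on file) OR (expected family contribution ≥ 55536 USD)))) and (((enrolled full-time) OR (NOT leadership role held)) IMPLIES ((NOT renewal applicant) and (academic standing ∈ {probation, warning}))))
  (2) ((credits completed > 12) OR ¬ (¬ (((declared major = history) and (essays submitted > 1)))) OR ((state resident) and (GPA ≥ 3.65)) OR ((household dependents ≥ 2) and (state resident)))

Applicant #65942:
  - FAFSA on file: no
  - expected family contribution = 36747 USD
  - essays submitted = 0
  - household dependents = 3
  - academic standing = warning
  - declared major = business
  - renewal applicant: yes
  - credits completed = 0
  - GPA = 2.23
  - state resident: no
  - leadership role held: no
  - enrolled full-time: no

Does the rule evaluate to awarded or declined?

Declined

Atomic conditions:
  household dependents ≤ 3: 3 ≤ 3 is true
  FAFSA on file: no → false
  expected family contribution ≥ 55536 USD: 36747 ≥ 55536 is false
  enrolled full-time: no → false
  NOT leadership role held: no → true
  NOT renewal applicant: yes → false
  academic standing ∈ {probation, warning}: warning is in the set → true
  credits completed > 12: 0 > 12 is false
  declared major = history: business == history is false
  essays submitted > 1: 0 > 1 is false
  state resident: no → false
  GPA ≥ 3.65: 2.23 ≥ 3.65 is false
  household dependents ≥ 2: 3 ≥ 2 is true
Combine:
[1.1.1.2] false OR false = false
[1.1.1] true AND false = false
[1.1] NOT false = true
[1.2.1] false OR true = true
[1.2.2] false AND true = false
[1.2] true → false = false
[1] true AND false = false
[2.2.1.1] false AND false = false
[2.2.1] NOT false = true
[2.2] NOT true = false
[2.3] false AND false = false
[2.4] true AND false = false
[2] false OR false OR false OR false = false
[root] false OR false = false
Overall: false → declined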